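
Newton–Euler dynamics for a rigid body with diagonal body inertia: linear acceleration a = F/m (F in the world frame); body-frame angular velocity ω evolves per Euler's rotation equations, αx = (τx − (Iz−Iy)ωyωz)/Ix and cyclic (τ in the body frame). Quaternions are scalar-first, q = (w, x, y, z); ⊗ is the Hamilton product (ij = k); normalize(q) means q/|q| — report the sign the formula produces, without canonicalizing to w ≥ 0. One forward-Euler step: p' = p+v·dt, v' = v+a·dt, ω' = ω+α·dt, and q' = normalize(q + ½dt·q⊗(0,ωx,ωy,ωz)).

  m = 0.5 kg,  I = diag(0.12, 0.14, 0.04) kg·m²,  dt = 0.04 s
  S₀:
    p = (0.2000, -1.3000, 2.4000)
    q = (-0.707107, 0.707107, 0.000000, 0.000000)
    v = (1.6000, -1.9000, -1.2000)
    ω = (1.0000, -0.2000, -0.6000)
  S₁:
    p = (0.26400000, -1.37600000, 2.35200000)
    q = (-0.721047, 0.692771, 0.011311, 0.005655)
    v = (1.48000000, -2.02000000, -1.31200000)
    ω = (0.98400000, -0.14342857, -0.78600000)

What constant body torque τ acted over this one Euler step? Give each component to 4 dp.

Δω = ω₁−ω₀ = (-0.01600000, 0.05657143, -0.18600000)
applied torque τ = (-0.0600, 0.1500, -0.1900)

τ = (-0.0600, 0.1500, -0.1900)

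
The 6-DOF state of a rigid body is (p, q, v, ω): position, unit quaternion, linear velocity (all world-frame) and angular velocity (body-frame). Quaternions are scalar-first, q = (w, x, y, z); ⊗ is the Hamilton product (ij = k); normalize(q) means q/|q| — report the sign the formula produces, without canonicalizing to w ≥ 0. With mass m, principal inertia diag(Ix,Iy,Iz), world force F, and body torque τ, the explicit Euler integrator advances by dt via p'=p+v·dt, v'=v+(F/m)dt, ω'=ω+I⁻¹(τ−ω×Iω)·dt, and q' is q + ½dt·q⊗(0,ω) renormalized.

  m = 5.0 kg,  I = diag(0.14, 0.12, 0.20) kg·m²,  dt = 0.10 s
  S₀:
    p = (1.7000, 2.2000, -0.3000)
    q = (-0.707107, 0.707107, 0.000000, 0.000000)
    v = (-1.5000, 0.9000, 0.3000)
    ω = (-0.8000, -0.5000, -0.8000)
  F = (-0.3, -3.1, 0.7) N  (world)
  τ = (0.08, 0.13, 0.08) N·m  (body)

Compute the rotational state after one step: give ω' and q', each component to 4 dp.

gyro term ω×Iω = (0.0320, -0.0384, -0.0080)
angular accel α = (0.3429, 1.4033, 0.4400)
new body rate ω' = (-0.7657, -0.3597, -0.7560)
2q̇ = q⊗(0,ω) = (0.5656856, 0.5656856, 0.9192391, 0.2121321)
q' = normalize(q + ½dt·q⊗(0,ω)) = (-0.6775, 0.7340, 0.0459, 0.0106)

ω' = (-0.7657, -0.3597, -0.7560)
q' = (-0.6775, 0.7340, 0.0459, 0.0106)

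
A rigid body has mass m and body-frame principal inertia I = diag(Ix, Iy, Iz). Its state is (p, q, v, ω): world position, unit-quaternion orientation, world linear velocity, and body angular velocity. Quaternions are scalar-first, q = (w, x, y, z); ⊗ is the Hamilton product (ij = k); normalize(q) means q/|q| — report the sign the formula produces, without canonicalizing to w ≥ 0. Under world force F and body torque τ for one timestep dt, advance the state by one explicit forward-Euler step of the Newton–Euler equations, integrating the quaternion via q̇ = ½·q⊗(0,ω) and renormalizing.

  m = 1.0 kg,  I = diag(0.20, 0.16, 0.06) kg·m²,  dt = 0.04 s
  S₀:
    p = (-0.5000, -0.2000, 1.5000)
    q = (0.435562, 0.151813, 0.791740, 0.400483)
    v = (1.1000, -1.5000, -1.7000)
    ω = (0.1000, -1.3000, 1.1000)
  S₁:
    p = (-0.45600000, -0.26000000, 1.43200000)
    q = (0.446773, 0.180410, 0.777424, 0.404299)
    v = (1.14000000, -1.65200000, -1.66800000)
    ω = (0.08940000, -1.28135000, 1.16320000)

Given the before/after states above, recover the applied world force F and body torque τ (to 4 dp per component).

F = (1.0000, -3.8000, 0.8000)
τ = (0.0900, 0.0900, 0.1000)

v₁ − v₀ = (0.04000000, -0.15200000, 0.03200000)
m·(v₁−v₀)/dt = (1.0000, -3.8000, 0.8000)
ω₁ − ω₀ = (-0.01060000, 0.01865000, 0.06320000)
ω₀×(Iω₀) = (0.1430, 0.0154, 0.0052)
τ = I·(Δω/dt) + ω₀×(Iω₀) = (0.0900, 0.0900, 0.1000)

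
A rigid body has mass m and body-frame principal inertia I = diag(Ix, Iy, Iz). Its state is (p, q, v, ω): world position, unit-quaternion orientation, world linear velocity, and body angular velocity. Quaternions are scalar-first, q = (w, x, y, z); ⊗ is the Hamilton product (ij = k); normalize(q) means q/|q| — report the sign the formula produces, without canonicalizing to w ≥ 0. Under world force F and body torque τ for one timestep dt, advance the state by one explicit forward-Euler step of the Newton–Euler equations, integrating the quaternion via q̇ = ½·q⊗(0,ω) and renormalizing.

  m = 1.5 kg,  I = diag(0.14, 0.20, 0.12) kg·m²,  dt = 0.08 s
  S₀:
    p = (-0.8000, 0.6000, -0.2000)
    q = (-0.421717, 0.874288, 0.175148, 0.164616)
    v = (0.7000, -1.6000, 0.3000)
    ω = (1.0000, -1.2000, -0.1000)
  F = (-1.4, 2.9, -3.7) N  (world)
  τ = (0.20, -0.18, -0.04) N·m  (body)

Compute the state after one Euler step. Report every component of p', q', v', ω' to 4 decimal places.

p' = (-0.7440, 0.4720, -0.1760)
q' = (-0.4467, 0.8629, 0.2051, 0.1171)
v' = (0.6253, -1.4453, 0.1027)
ω' = (1.1198, -1.2712, -0.0787)

gyro term ω×Iω = (-0.0096, -0.0020, -0.0720)
angular accel α = (1.4971, -0.8900, 0.2667)
ω' = ω + α·dt = (1.1198, -1.2712, -0.0787)
2q̇ = q⊗(0,ω) = (-0.6476488, -0.2416926, 0.7581052, -1.1821219)
q + ½dt·q⊗(0,ω), renormalized = (-0.4467, 0.8629, 0.2051, 0.1171)
linear accel F/m = (-0.9333, 1.9333, -2.4667)
p' = p + v·dt = (-0.7440, 0.4720, -0.1760)
v' = v + a·dt = (0.6253, -1.4453, 0.1027)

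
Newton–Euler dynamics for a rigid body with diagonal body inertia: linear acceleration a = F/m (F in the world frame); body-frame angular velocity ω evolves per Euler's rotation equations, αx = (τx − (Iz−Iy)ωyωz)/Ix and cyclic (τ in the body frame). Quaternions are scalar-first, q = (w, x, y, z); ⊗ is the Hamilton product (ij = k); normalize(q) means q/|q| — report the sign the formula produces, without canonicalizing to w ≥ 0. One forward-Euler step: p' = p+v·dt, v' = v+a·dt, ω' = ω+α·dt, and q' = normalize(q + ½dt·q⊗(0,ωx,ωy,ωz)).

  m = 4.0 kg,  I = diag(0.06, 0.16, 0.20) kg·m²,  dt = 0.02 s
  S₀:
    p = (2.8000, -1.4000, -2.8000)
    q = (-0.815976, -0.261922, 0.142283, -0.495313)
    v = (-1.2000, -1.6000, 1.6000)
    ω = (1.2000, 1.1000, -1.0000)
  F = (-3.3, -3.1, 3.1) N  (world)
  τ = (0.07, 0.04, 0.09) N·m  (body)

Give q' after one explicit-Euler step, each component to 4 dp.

Hamilton product q⊗(0,ω) = (-0.3375179, -0.5766099, -1.7538712, 0.3571222)
q' = normalize(q + ½dt·q⊗(0,ω)) = (-0.8192, -0.2676, 0.1247, -0.4917)

q' = (-0.8192, -0.2676, 0.1247, -0.4917)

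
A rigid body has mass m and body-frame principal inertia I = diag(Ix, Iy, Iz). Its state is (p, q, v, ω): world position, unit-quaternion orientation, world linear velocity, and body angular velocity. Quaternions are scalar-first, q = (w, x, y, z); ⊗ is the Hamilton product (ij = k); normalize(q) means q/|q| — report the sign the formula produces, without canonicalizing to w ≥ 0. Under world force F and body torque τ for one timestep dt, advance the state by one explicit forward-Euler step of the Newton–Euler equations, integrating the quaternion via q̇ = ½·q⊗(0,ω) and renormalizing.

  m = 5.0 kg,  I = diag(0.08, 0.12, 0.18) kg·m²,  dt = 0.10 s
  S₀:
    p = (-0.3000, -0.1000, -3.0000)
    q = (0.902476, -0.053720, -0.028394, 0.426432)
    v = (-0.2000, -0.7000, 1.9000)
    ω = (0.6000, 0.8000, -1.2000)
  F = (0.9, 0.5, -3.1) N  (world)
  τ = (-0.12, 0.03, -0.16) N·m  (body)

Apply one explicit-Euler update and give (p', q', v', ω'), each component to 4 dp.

p' = (-0.3200, -0.1700, -2.8100)
q' = (0.9280, -0.0419, 0.0172, 0.3699)
v' = (-0.1820, -0.6900, 1.8380)
ω' = (0.5220, 0.7650, -1.2996)

ω×(Iω) gyroscopic = (-0.0576, 0.0720, 0.0192)
angular accel α = (-0.7800, -0.3500, -0.9956)
ω + α·dt = (0.5220, 0.7650, -1.2996)
q⊗(0,ω) = (0.5666656, 0.2344128, 0.9133760, -1.1089108)
q + ½dt·q⊗(0,ω), renormalized = (0.9280, -0.0419, 0.0172, 0.3699)
p' = p + v·dt = (-0.3200, -0.1700, -2.8100)
new velocity v' = (-0.1820, -0.6900, 1.8380)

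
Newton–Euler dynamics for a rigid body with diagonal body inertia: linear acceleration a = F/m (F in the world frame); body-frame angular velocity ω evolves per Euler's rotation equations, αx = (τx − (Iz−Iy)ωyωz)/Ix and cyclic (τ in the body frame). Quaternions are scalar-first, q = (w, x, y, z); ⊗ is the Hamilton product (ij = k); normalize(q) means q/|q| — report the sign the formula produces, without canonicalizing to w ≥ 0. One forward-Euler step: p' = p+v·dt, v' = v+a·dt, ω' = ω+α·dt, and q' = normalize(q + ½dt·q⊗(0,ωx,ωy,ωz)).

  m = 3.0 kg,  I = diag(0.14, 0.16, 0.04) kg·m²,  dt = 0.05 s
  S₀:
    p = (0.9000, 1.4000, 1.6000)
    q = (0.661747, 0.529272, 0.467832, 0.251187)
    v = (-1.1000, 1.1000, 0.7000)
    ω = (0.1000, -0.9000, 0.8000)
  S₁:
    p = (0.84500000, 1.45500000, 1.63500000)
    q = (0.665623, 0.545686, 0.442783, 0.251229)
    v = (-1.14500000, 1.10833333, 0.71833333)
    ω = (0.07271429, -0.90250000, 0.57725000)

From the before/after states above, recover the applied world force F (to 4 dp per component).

Δv = v₁−v₀ = (-0.04500000, 0.00833333, 0.01833333)
m·(v₁−v₀)/dt = (-2.7000, 0.5000, 1.1000)

F = (-2.7000, 0.5000, 1.1000)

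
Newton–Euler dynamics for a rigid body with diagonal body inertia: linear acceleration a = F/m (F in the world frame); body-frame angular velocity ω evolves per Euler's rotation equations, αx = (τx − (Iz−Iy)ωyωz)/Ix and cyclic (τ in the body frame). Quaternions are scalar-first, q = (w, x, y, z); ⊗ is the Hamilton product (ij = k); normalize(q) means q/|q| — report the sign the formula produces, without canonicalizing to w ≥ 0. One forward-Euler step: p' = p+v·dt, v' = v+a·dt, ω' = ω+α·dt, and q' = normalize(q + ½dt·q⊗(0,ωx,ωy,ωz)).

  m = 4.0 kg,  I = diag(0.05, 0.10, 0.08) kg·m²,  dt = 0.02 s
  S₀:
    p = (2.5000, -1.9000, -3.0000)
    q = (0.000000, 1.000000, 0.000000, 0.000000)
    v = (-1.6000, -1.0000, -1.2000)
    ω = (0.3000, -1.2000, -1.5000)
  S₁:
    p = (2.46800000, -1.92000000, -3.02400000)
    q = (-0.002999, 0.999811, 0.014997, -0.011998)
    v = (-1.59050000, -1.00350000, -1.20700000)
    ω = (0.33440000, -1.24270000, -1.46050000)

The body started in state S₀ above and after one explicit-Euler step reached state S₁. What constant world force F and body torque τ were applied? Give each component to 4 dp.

ω₁ − ω₀ = (0.03440000, -0.04270000, 0.03950000)
I·α + gyro = (0.0500, -0.2000, 0.1400)
Δv = v₁−v₀ = (0.00950000, -0.00350000, -0.00700000)
applied force F = (1.9000, -0.7000, -1.4000)

F = (1.9000, -0.7000, -1.4000)
τ = (0.0500, -0.2000, 0.1400)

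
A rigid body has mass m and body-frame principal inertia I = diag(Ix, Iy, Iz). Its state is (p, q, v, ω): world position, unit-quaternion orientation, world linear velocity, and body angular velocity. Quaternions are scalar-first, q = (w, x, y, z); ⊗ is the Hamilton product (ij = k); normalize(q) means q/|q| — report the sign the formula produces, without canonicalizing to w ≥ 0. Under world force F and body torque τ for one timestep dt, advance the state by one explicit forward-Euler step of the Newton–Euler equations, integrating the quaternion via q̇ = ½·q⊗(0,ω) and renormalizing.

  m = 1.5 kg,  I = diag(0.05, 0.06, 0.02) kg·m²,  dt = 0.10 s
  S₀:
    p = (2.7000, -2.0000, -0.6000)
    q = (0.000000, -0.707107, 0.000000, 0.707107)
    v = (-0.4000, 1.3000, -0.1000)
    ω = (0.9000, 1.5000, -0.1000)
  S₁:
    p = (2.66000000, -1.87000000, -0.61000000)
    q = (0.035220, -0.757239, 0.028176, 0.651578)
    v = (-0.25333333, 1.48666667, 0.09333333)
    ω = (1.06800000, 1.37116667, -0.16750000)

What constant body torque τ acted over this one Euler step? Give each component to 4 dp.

τ = (0.0900, -0.0800, 0.0000)

Δω = ω₁−ω₀ = (0.16800000, -0.12883333, -0.06750000)
I·α + gyro = (0.0900, -0.0800, 0.0000)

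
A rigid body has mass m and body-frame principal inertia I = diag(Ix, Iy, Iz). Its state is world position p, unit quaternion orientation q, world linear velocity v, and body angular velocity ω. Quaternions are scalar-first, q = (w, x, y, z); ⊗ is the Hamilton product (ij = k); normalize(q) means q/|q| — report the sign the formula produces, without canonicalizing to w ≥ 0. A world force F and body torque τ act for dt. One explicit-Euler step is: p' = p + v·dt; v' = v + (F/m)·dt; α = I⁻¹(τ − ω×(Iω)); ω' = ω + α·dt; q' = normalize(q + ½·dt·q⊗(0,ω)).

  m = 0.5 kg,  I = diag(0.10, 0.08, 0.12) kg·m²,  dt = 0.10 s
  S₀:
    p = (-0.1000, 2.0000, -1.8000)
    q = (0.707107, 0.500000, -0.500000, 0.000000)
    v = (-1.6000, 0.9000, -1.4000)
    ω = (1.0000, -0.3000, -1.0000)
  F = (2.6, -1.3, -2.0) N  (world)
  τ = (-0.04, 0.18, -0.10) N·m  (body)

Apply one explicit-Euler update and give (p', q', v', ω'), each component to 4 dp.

p' = (-0.2600, 2.0900, -1.9400)
q' = (0.6729, 0.5589, -0.4843, -0.0178)
v' = (-1.0800, 0.6400, -1.8000)
ω' = (0.9480, -0.1000, -1.0883)

new position p' = (-0.2600, 2.0900, -1.9400)
v + (F/m)dt = (-1.0800, 0.6400, -1.8000)
angular accel α = (-0.5200, 2.0000, -0.8833)
ω + α·dt = (0.9480, -0.1000, -1.0883)
Hamilton product q⊗(0,ω) = (-0.6500000, 1.2071070, 0.2878679, -0.3571070)
q' = normalize(q + ½dt·q⊗(0,ω)) = (0.6729, 0.5589, -0.4843, -0.0178)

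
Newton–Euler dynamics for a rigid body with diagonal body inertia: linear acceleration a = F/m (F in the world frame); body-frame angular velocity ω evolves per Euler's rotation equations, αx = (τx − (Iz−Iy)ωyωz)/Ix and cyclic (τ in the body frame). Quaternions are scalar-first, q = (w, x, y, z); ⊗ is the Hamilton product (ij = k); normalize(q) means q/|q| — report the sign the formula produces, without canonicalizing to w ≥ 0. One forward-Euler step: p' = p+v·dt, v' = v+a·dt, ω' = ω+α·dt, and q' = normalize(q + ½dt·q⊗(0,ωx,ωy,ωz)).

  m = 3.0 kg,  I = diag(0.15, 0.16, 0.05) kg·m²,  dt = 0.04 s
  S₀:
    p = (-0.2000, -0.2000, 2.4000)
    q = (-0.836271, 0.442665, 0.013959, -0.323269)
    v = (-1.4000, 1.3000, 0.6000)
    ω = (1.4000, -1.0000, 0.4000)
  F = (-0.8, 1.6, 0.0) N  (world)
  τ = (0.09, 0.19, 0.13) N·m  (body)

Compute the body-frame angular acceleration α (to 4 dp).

ω×(Iω) gyroscopic = (0.0440, 0.0560, -0.0140)
angular accel α = (0.3067, 0.8375, 2.8800)

α = (0.3067, 0.8375, 2.8800)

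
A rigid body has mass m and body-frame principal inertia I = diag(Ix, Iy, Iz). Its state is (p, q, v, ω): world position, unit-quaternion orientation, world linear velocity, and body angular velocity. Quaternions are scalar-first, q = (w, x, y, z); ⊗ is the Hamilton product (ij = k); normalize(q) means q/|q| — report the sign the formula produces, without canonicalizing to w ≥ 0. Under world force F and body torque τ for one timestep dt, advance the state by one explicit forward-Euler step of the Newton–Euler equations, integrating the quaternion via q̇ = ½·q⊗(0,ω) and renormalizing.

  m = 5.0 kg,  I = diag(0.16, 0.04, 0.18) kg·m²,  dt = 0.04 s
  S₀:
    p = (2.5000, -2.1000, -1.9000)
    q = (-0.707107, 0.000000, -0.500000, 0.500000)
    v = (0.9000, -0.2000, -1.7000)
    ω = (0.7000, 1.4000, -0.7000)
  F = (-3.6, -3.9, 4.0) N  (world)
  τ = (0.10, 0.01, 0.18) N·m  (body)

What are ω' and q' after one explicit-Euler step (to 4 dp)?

ω×(Iω) gyroscopic = (-0.1372, 0.0098, -0.1176)
α = I⁻¹(τ − ω×Iω) = (1.4825, 0.0050, 1.6533)
ω' = ω + α·dt = (0.7593, 1.4002, -0.6339)
q⊗(0,ω) = (1.0500000, -0.8449749, -0.6399498, 0.8449749)
q' = normalize(q + ½dt·q⊗(0,ω)) = (-0.6857, -0.0169, -0.5125, 0.5166)

ω' = (0.7593, 1.4002, -0.6339)
q' = (-0.6857, -0.0169, -0.5125, 0.5166)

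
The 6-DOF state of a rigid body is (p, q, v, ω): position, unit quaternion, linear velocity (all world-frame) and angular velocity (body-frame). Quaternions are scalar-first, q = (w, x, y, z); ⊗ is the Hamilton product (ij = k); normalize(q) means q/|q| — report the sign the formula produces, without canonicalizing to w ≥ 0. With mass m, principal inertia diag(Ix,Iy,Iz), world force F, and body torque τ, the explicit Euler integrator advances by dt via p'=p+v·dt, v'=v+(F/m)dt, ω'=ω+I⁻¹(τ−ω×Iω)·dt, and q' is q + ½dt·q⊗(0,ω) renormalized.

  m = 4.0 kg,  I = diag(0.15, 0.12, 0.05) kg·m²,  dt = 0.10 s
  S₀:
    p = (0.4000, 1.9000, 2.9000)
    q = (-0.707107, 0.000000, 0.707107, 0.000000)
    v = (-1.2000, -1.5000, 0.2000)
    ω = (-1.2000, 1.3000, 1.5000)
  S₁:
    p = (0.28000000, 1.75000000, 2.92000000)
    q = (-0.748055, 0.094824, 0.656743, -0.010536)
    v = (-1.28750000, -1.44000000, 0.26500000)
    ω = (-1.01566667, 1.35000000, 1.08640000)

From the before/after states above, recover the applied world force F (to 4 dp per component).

velocity change Δv = (-0.08750000, 0.06000000, 0.06500000)
m·(v₁−v₀)/dt = (-3.5000, 2.4000, 2.6000)

F = (-3.5000, 2.4000, 2.6000)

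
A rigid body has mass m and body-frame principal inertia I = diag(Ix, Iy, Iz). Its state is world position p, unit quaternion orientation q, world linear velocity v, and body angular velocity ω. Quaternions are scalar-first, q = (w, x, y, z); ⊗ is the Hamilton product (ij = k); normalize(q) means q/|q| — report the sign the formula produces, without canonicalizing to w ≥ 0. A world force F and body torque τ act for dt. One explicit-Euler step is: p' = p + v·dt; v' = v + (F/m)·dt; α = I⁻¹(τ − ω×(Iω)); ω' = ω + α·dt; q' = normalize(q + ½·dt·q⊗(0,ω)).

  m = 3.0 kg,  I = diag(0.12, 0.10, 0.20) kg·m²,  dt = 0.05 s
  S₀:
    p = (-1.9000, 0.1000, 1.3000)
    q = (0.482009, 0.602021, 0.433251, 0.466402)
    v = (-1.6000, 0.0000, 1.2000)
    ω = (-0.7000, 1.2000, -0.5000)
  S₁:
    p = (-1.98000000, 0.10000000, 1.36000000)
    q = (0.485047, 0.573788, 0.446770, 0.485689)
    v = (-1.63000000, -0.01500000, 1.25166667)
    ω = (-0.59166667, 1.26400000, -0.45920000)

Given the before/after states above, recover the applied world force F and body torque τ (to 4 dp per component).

Δv = v₁−v₀ = (-0.03000000, -0.01500000, 0.05166667)
F = m·Δv/dt = (-1.8000, -0.9000, 3.1000)
Δω = ω₁−ω₀ = (0.10833333, 0.06400000, 0.04080000)
τ = I·(Δω/dt) + ω₀×(Iω₀) = (0.2000, 0.1000, 0.1800)

F = (-1.8000, -0.9000, 3.1000)
τ = (0.2000, 0.1000, 0.1800)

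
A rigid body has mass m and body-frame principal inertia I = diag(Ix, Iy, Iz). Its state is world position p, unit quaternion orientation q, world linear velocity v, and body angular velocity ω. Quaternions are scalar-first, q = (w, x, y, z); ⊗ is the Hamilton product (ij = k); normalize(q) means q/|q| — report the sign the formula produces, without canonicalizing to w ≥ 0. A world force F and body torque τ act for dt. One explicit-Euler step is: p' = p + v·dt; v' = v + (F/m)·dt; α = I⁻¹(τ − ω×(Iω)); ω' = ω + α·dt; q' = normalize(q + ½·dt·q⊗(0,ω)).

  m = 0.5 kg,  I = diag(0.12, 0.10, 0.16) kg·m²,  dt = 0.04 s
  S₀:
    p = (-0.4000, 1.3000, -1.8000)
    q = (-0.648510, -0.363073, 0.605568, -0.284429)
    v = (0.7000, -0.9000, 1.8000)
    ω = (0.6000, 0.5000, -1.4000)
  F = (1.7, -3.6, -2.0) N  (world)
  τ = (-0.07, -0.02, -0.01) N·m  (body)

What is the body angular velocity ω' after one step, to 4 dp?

ω' = (0.5907, 0.4786, -1.4010)

precession coupling ω×(Iω) = (-0.0420, 0.0336, -0.0060)
angular accel α = (-0.2333, -0.5360, -0.0250)
ω + α·dt = (0.5907, 0.4786, -1.4010)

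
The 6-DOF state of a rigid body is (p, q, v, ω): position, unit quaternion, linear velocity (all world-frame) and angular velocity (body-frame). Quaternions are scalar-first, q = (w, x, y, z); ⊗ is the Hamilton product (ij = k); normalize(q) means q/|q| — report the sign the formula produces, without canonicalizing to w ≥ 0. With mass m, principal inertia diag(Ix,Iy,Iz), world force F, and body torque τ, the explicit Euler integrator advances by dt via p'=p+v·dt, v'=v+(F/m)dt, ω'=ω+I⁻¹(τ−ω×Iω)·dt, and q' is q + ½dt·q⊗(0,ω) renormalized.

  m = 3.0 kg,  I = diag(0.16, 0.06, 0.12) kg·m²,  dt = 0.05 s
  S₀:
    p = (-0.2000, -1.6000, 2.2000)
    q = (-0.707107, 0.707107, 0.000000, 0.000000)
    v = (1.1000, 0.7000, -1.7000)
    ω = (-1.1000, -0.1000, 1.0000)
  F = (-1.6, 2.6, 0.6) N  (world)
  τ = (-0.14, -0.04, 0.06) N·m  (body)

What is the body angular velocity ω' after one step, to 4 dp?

ω×(Iω) gyroscopic = (-0.0060, -0.0440, -0.0110)
α = I⁻¹(τ − ω×Iω) = (-0.8375, 0.0667, 0.5917)
ω' = ω + α·dt = (-1.1419, -0.0967, 1.0296)

ω' = (-1.1419, -0.0967, 1.0296)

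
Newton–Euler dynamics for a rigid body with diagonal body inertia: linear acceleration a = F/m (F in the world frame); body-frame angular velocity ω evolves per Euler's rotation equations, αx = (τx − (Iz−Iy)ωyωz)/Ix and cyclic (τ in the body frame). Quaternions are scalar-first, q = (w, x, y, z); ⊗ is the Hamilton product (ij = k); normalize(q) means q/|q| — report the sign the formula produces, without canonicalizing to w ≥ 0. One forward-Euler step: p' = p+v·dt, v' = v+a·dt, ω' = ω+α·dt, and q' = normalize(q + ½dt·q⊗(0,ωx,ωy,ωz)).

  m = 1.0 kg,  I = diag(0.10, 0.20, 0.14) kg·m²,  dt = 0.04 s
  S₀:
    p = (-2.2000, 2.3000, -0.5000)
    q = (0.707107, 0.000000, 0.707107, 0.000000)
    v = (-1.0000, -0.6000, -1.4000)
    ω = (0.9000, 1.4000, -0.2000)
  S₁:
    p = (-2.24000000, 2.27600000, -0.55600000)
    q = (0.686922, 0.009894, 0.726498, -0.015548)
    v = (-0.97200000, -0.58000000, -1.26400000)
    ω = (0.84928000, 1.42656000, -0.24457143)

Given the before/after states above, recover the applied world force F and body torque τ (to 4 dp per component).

F = (0.7000, 0.5000, 3.4000)
τ = (-0.1100, 0.1400, -0.0300)

Δω = ω₁−ω₀ = (-0.05072000, 0.02656000, -0.04457143)
τ = I·(Δω/dt) + ω₀×(Iω₀) = (-0.1100, 0.1400, -0.0300)
velocity change Δv = (0.02800000, 0.02000000, 0.13600000)
F = m·Δv/dt = (0.7000, 0.5000, 3.4000)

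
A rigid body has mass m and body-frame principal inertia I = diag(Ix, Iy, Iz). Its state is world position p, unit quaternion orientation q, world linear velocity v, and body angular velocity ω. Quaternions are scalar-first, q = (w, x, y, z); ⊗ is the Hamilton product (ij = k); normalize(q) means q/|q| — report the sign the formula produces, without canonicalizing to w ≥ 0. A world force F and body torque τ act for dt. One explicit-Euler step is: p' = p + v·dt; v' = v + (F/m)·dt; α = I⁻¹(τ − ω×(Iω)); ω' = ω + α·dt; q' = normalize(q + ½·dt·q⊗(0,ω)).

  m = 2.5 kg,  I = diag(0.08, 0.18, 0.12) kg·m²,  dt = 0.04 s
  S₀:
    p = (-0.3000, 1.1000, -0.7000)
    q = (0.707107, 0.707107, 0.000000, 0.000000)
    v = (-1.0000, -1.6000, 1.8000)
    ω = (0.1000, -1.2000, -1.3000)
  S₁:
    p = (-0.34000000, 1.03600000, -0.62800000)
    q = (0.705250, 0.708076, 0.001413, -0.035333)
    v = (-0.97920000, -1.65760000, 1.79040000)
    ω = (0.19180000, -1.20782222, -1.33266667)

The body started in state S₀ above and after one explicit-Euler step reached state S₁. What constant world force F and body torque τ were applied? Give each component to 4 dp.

F = (1.3000, -3.6000, -0.6000)
τ = (0.0900, -0.0300, -0.1100)

rate change Δω = (0.09180000, -0.00782222, -0.03266667)
precession coupling = (-0.0936, 0.0052, -0.0120)
τ = I·(Δω/dt) + ω₀×(Iω₀) = (0.0900, -0.0300, -0.1100)
Δv = v₁−v₀ = (0.02080000, -0.05760000, -0.00960000)
F = m·Δv/dt = (1.3000, -3.6000, -0.6000)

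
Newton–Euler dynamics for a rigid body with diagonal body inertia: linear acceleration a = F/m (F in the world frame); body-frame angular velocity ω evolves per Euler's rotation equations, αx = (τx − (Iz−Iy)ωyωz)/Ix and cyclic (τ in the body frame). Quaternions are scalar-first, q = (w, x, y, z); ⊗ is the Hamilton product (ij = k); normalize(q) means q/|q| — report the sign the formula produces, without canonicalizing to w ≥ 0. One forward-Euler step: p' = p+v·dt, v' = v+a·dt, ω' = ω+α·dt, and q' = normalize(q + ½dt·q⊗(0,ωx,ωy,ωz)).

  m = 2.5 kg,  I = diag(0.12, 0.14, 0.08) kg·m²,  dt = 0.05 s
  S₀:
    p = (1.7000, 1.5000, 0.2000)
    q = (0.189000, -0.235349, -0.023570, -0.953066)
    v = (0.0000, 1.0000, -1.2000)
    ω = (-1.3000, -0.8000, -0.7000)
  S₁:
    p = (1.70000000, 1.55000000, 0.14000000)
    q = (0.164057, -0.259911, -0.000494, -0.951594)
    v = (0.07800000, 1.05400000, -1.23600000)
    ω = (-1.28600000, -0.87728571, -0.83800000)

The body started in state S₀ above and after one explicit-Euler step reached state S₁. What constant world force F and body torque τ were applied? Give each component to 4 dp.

Δv = v₁−v₀ = (0.07800000, 0.05400000, -0.03600000)
m·(v₁−v₀)/dt = (3.9000, 2.7000, -1.8000)
Δω = ω₁−ω₀ = (0.01400000, -0.07728571, -0.13800000)
ω₀×(Iω₀) = (-0.0336, 0.0364, 0.0208)
τ = I·(Δω/dt) + ω₀×(Iω₀) = (0.0000, -0.1800, -0.2000)

F = (3.9000, 2.7000, -1.8000)
τ = (0.0000, -0.1800, -0.2000)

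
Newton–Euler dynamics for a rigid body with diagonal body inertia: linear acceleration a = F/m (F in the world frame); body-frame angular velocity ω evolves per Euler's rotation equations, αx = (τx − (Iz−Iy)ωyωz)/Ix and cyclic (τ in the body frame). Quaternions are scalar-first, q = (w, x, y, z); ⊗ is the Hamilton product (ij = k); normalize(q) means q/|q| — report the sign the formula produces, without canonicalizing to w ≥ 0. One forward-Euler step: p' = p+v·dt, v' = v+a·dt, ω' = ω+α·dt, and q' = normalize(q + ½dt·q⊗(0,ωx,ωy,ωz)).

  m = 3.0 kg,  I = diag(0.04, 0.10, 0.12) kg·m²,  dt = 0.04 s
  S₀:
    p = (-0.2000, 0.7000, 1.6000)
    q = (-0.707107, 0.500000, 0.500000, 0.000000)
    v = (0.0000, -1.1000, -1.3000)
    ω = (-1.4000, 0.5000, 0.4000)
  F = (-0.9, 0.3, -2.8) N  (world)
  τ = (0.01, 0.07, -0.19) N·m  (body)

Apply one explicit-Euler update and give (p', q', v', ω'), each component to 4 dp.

p' = (-0.2000, 0.6560, 1.5480)
q' = (-0.6978, 0.5236, 0.4887, 0.0133)
v' = (-0.0120, -1.0960, -1.3373)
ω' = (-1.3940, 0.5101, 0.3507)

α = I⁻¹(τ − ω×Iω) = (0.1500, 0.2520, -1.2333)
ω + α·dt = (-1.3940, 0.5101, 0.3507)
Hamilton product q⊗(0,ω) = (0.4500000, 1.1899498, -0.5535535, 0.6671572)
q' = normalize(q + ½dt·q⊗(0,ω)) = (-0.6978, 0.5236, 0.4887, 0.0133)
linear accel F/m = (-0.3000, 0.1000, -0.9333)
p + v·dt = (-0.2000, 0.6560, 1.5480)
v' = v + a·dt = (-0.0120, -1.0960, -1.3373)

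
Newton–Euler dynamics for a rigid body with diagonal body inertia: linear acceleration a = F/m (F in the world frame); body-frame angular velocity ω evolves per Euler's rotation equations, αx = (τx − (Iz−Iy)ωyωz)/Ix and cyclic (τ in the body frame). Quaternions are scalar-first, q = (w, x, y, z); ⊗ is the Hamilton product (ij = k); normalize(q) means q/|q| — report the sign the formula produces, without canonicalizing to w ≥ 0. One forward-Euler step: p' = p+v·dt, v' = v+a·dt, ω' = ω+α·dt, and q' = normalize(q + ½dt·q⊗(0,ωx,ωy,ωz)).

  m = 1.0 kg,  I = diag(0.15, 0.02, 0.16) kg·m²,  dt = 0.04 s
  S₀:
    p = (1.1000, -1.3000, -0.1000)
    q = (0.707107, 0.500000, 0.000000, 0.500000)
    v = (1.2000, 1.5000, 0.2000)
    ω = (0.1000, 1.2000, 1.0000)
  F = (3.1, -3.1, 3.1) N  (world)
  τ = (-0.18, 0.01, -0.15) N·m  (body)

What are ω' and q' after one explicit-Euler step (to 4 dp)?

ω' = (0.0072, 1.2220, 0.9664)
q' = (0.6958, 0.4892, 0.0080, 0.5259)

precession coupling ω×(Iω) = (0.1680, -0.0010, -0.0156)
angular accel α = (-2.3200, 0.5500, -0.8400)
ω' = ω + α·dt = (0.0072, 1.2220, 0.9664)
Hamilton product q⊗(0,ω) = (-0.5500000, -0.5292893, 0.3985284, 1.3071070)
updated quaternion q' = (0.6958, 0.4892, 0.0080, 0.5259)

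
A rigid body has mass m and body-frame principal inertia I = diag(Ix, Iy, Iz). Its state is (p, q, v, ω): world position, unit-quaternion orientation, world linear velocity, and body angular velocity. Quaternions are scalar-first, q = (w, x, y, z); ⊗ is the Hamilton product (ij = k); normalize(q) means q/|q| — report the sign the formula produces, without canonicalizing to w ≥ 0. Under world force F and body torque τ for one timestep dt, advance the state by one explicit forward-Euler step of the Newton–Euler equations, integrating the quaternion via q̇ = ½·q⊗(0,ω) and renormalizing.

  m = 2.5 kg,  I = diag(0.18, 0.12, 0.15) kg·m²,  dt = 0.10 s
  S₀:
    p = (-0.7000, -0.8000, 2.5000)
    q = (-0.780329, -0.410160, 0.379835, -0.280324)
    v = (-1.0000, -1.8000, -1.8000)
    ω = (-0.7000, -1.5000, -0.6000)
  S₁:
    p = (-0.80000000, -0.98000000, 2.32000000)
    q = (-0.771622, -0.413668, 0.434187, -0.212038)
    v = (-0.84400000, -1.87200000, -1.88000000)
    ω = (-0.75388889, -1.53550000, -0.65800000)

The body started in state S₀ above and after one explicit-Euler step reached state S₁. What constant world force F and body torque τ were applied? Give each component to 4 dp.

F = (3.9000, -1.8000, -2.0000)
τ = (-0.0700, -0.0300, -0.1500)

ω₁ − ω₀ = (-0.05388889, -0.03550000, -0.05800000)
τ = I·(Δω/dt) + ω₀×(Iω₀) = (-0.0700, -0.0300, -0.1500)
velocity change Δv = (0.15600000, -0.07200000, -0.08000000)
F = m·Δv/dt = (3.9000, -1.8000, -2.0000)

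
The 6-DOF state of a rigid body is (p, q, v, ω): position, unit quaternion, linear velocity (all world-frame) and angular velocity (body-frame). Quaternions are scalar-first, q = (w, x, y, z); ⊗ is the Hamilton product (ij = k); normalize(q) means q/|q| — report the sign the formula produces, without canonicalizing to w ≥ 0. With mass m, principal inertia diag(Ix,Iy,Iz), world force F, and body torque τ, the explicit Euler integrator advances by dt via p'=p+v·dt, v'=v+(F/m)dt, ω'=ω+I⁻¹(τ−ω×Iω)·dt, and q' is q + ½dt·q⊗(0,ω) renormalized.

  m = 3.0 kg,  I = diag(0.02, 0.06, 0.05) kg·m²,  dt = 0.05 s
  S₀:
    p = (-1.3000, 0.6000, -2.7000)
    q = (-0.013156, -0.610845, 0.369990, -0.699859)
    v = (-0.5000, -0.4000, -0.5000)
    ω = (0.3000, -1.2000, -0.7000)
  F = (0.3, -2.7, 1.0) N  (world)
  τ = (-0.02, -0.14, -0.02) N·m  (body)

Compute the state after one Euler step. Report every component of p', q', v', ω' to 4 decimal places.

p' = (-1.3250, 0.5800, -2.7250)
q' = (-0.0097, -0.6380, 0.3542, -0.6836)
v' = (-0.4950, -0.4450, -0.4833)
ω' = (0.2710, -1.3219, -0.7056)

angular accel α = (-0.5800, -2.4383, -0.1120)
ω' = ω + α·dt = (0.2710, -1.3219, -0.7056)
Hamilton product q⊗(0,ω) = (0.1373402, -1.1027706, -0.6217620, 0.6312262)
q' = normalize(q + ½dt·q⊗(0,ω)) = (-0.0097, -0.6380, 0.3542, -0.6836)
a = (0.1000, -0.9000, 0.3333)
new position p' = (-1.3250, 0.5800, -2.7250)
new velocity v' = (-0.4950, -0.4450, -0.4833)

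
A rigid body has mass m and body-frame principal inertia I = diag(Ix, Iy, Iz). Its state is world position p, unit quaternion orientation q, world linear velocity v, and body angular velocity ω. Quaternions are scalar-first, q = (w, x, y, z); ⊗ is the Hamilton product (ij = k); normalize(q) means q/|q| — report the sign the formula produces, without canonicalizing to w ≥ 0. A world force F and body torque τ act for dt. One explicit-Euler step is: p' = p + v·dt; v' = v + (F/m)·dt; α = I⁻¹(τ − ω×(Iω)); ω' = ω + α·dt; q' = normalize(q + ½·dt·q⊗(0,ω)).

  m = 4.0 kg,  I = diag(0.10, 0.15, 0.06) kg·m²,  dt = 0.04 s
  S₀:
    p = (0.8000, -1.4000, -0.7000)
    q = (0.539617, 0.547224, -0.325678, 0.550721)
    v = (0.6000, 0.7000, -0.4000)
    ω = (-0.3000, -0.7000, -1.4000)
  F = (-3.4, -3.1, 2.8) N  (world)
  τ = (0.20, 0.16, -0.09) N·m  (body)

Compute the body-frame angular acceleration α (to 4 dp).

gyro term ω×Iω = (-0.0882, 0.0168, 0.0105)
(τ − ω×Iω)/I = (2.8820, 0.9547, -1.6750)

α = (2.8820, 0.9547, -1.6750)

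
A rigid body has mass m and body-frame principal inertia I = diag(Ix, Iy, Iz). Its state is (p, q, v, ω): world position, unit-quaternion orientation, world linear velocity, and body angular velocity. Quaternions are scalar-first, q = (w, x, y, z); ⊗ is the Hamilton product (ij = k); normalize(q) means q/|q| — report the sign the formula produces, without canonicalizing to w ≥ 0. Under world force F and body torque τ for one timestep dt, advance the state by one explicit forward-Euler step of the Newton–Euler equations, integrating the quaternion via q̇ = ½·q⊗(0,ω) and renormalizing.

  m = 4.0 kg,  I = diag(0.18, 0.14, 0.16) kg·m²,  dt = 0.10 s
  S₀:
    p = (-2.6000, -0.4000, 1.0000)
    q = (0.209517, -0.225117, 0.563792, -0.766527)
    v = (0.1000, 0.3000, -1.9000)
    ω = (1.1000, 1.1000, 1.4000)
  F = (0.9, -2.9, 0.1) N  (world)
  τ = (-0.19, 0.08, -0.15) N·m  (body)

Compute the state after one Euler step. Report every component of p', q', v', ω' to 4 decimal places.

p' = (-2.5900, -0.3700, 0.8100)
q' = (0.2432, -0.1313, 0.5459, -0.7909)
v' = (0.1225, 0.2275, -1.8975)
ω' = (0.9773, 1.1351, 1.3365)

(τ − ω×Iω)/I = (-1.2267, 0.3514, -0.6350)
ω + α·dt = (0.9773, 1.1351, 1.3365)
2q̇ = q⊗(0,ω) = (0.7005953, 1.8629572, -0.2975472, -0.5744761)
q + ½dt·q⊗(0,ω), renormalized = (0.2432, -0.1313, 0.5459, -0.7909)
a = (0.2250, -0.7250, 0.0250)
p + v·dt = (-2.5900, -0.3700, 0.8100)
v' = v + a·dt = (0.1225, 0.2275, -1.8975)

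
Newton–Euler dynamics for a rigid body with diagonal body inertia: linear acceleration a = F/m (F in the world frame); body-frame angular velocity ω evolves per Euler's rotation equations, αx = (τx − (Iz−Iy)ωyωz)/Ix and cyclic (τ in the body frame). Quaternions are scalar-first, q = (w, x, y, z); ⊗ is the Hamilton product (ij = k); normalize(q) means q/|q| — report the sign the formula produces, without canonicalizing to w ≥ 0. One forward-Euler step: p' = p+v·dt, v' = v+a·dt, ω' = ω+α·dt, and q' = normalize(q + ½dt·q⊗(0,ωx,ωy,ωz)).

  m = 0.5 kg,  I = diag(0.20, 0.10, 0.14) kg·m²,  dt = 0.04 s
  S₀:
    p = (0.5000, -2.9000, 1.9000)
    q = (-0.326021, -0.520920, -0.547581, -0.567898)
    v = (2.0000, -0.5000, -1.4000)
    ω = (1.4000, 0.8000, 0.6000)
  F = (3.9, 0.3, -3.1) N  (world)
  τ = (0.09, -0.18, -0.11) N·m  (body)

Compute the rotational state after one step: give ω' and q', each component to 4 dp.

ω' = (1.4142, 0.7078, 0.6006)
q' = (-0.2957, -0.5272, -0.5621, -0.5645)

angular accel α = (0.3540, -2.3040, 0.0143)
ω + α·dt = (1.4142, 0.7078, 0.6006)
2q̇ = q⊗(0,ω) = (1.5080916, -0.3306596, -0.7433220, 0.1542648)
q + ½dt·q⊗(0,ω), renormalized = (-0.2957, -0.5272, -0.5621, -0.5645)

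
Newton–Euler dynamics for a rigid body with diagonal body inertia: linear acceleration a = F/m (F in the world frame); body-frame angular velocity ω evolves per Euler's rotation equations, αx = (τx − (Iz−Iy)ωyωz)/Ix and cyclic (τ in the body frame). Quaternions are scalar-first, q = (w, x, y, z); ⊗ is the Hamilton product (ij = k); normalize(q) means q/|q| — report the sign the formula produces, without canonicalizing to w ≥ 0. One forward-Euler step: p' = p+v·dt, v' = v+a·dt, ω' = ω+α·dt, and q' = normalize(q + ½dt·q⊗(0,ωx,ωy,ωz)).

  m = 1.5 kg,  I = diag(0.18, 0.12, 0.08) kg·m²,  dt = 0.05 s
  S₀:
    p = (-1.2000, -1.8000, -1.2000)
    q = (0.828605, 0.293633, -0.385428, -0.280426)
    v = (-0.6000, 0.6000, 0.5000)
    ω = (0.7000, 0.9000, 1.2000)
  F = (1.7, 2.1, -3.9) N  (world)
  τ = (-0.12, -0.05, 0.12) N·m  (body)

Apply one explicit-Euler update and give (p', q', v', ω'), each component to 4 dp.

gyro term ω×Iω = (-0.0432, 0.0840, -0.0378)
α = I⁻¹(τ − ω×Iω) = (-0.4267, -1.1167, 1.9725)
ω' = ω + α·dt = (0.6787, 0.8442, 1.2986)
2q̇ = q⊗(0,ω) = (0.4778533, 0.3698933, 0.1970867, 1.5283953)
updated quaternion q' = (0.8398, 0.3026, -0.3802, -0.2420)
a = F/m = (1.1333, 1.4000, -2.6000)
new position p' = (-1.2300, -1.7700, -1.1750)
new velocity v' = (-0.5433, 0.6700, 0.3700)

p' = (-1.2300, -1.7700, -1.1750)
q' = (0.8398, 0.3026, -0.3802, -0.2420)
v' = (-0.5433, 0.6700, 0.3700)
ω' = (0.6787, 0.8442, 1.2986)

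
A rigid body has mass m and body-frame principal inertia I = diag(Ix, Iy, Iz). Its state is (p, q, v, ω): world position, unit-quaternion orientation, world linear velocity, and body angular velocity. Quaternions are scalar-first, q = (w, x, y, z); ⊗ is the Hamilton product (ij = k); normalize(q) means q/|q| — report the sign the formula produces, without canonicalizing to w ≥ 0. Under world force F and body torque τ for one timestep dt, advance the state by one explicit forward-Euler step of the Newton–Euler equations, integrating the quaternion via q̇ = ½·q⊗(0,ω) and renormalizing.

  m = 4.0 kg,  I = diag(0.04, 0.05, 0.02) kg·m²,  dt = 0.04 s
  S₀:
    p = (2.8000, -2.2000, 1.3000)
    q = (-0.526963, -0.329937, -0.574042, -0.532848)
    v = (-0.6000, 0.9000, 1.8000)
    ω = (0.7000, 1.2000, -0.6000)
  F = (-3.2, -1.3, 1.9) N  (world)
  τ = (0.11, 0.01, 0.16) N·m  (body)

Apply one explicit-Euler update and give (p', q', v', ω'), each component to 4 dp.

p' = p + v·dt = (2.7760, -2.1640, 1.3720)
v + (F/m)dt = (-0.6320, 0.8870, 1.8190)
precession coupling ω×(Iω) = (0.0216, -0.0084, 0.0084)
(τ − ω×Iω)/I = (2.2100, 0.3680, 7.5800)
ω' = ω + α·dt = (0.7884, 1.2147, -0.2968)
q⊗(0,ω) = (0.6000975, 0.6149687, -1.2033114, 0.3220828)
q + ½dt·q⊗(0,ω), renormalized = (-0.5147, -0.3175, -0.5978, -0.5262)

p' = (2.7760, -2.1640, 1.3720)
q' = (-0.5147, -0.3175, -0.5978, -0.5262)
v' = (-0.6320, 0.8870, 1.8190)
ω' = (0.7884, 1.2147, -0.2968)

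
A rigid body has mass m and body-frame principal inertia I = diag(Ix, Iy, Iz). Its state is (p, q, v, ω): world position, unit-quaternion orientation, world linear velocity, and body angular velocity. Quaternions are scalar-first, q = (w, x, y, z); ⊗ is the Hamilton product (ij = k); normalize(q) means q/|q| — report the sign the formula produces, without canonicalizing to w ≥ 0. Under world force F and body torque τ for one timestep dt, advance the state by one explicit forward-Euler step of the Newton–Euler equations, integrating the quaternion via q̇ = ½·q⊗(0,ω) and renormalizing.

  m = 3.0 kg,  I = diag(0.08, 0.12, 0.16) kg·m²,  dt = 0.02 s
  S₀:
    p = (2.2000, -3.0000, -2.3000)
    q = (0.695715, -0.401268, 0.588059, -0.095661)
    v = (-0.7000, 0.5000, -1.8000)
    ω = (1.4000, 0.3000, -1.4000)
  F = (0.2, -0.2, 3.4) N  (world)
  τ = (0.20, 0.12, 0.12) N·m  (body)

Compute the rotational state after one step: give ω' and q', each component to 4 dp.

ω' = (1.4542, 0.2939, -1.3871)
q' = (0.6981, -0.3994, 0.5831, -0.1148)

ω×(Iω) gyroscopic = (-0.0168, 0.1568, 0.0168)
(τ − ω×Iω)/I = (2.7100, -0.3067, 0.6450)
ω + α·dt = (1.4542, 0.2939, -1.3871)
q⊗(0,ω) = (0.2514321, 0.1794167, -0.4869861, -1.9176640)
q' = normalize(q + ½dt·q⊗(0,ω)) = (0.6981, -0.3994, 0.5831, -0.1148)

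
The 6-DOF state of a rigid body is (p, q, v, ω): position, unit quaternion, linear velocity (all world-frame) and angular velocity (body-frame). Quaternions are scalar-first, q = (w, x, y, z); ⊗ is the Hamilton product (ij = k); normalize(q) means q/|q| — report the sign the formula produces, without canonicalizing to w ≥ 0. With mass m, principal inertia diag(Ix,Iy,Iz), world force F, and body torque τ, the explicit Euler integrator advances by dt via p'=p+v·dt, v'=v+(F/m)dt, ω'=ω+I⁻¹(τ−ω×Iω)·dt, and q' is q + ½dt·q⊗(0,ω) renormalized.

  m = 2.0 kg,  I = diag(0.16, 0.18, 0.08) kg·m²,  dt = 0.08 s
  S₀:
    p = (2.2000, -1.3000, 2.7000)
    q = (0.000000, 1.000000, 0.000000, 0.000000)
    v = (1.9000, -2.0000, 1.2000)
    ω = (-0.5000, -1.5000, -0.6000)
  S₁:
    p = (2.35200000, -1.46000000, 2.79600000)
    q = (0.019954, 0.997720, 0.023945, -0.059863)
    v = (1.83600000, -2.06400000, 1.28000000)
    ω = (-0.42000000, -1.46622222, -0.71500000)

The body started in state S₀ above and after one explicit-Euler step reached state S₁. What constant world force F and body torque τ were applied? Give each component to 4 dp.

ω₁ − ω₀ = (0.08000000, 0.03377778, -0.11500000)
gyro term ω₀×Iω₀ = (-0.0900, 0.0240, 0.0150)
τ = I·(Δω/dt) + ω₀×(Iω₀) = (0.0700, 0.1000, -0.1000)
v₁ − v₀ = (-0.06400000, -0.06400000, 0.08000000)
applied force F = (-1.6000, -1.6000, 2.0000)

F = (-1.6000, -1.6000, 2.0000)
τ = (0.0700, 0.1000, -0.1000)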